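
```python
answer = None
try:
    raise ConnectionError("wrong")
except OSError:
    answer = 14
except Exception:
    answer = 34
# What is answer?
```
14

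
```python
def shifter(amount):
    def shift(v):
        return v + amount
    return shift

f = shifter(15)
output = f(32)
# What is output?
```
47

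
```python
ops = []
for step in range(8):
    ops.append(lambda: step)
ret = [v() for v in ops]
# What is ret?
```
[7, 7, 7, 7, 7, 7, 7, 7]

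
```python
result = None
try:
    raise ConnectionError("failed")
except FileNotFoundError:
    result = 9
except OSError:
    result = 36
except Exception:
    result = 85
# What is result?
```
36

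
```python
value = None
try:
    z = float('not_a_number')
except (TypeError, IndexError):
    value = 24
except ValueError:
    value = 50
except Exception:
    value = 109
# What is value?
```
50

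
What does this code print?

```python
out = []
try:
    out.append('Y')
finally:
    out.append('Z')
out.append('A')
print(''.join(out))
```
YZA

try/finally without except, no exception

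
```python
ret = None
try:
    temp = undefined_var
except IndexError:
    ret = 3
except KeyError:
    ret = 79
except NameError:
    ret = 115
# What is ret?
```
115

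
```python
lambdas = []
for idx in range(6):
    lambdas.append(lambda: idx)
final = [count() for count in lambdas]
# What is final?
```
[5, 5, 5, 5, 5, 5]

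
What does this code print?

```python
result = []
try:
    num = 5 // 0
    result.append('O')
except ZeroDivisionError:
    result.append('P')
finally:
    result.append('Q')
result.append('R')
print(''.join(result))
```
PQR

finally always runs, even after exception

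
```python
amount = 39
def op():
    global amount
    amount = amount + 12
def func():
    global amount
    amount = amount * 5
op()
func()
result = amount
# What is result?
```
255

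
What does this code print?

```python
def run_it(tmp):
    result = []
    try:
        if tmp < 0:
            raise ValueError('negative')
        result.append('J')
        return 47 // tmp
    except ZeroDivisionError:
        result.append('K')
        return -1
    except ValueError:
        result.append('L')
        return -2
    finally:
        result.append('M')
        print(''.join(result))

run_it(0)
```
JKM

tmp=0 causes ZeroDivisionError, caught, finally prints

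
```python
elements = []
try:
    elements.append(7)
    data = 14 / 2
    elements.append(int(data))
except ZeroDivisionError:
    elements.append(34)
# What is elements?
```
[7, 7]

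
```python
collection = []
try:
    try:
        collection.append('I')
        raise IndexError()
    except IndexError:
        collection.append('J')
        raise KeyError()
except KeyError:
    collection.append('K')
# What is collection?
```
['I', 'J', 'K']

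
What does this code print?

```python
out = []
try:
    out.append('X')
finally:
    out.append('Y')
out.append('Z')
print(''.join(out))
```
XYZ

try/finally without except, no exception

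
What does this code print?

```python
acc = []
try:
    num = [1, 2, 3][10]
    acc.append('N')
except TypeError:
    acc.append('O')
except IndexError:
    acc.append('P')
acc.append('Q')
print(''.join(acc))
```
PQ

IndexError is caught by its specific handler, not TypeError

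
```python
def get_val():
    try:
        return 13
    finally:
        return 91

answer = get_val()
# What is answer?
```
91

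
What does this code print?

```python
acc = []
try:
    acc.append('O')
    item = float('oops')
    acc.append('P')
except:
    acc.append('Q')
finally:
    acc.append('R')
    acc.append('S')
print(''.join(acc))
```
OQRS

Code before exception runs, then except, then all of finally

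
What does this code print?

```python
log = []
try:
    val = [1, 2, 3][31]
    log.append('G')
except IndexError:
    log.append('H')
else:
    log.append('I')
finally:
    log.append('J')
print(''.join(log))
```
HJ

Exception: except runs, else skipped, finally runs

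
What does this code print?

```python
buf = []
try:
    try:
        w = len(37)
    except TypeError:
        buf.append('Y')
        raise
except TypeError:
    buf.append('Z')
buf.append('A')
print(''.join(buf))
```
YZA

raise without argument re-raises current exception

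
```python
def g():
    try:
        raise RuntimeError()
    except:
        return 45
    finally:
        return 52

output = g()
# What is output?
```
52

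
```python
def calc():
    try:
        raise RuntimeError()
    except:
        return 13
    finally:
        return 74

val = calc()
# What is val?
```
74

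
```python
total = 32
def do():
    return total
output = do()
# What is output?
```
32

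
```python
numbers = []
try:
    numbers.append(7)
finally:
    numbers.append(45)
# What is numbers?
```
[7, 45]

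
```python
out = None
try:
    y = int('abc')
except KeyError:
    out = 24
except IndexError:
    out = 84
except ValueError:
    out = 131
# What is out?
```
131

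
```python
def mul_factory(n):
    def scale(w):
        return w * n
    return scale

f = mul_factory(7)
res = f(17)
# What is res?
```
119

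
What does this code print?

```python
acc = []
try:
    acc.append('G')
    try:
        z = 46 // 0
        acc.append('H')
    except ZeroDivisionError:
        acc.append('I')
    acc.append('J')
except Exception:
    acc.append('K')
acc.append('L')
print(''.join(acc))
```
GIJL

Inner exception caught by inner handler, outer continues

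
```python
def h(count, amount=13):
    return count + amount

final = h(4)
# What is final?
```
17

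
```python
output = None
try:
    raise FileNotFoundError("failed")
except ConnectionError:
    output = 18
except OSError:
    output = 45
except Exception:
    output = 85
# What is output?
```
45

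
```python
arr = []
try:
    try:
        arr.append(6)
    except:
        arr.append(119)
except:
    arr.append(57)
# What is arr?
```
[6]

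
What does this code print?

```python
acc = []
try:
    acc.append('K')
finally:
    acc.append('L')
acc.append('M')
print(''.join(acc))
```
KLM

try/finally without except, no exception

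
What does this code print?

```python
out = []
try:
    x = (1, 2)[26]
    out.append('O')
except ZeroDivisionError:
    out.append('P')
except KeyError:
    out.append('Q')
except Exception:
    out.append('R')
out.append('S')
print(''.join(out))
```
RS

IndexError not specifically caught, falls to Exception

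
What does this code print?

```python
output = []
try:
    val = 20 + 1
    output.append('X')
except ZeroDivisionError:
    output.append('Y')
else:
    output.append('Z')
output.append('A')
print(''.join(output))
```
XZA

else block runs when no exception occurs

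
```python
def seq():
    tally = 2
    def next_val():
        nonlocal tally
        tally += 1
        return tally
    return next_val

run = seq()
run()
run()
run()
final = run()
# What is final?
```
6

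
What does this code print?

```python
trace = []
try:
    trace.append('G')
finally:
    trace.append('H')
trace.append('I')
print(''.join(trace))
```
GHI

try/finally without except, no exception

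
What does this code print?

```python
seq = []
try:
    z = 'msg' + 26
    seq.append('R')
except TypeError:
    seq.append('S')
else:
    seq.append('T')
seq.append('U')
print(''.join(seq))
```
SU

else block skipped when exception is caught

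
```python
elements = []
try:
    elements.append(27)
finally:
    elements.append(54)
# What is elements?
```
[27, 54]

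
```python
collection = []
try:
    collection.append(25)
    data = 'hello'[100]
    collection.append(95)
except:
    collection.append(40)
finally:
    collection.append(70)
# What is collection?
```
[25, 40, 70]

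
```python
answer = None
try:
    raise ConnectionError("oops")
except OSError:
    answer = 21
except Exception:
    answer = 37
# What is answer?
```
21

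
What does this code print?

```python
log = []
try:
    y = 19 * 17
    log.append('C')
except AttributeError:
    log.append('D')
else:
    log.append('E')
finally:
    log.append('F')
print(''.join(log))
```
CEF

else runs before finally when no exception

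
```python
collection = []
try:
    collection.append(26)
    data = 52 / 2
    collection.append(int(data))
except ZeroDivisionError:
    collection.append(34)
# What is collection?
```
[26, 26]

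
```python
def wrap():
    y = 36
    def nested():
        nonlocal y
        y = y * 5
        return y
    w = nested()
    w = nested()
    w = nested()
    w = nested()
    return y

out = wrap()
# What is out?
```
22500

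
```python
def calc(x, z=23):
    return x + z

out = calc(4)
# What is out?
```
27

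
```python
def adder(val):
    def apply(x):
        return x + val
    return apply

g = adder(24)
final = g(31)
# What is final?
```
55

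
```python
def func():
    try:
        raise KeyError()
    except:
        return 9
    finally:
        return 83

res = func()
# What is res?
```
83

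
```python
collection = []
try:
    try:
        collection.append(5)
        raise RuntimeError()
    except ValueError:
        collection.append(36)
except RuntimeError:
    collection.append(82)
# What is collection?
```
[5, 82]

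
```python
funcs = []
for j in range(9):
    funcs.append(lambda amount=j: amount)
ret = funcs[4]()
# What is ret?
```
4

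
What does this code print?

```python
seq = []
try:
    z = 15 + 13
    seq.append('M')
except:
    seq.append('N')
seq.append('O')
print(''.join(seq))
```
MO

No exception, try block completes normally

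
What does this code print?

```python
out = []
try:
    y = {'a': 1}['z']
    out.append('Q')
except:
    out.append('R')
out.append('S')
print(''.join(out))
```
RS

Exception raised in try, caught by bare except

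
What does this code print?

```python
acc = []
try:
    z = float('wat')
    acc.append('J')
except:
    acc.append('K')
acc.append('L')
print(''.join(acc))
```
KL

Exception raised in try, caught by bare except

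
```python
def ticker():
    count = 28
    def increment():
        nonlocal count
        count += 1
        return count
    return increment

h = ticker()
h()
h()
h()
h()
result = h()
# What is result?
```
33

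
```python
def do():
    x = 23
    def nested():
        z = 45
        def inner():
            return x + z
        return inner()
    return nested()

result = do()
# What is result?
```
68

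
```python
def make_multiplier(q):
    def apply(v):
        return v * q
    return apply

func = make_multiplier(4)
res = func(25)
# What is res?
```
100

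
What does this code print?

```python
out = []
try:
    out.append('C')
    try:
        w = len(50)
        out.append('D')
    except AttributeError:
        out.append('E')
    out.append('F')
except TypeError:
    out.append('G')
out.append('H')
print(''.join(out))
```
CGH

Inner handler doesn't match, propagates to outer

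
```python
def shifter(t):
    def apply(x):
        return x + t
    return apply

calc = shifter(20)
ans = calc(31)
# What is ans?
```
51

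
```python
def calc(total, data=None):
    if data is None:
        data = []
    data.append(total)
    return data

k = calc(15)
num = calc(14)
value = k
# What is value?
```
[15]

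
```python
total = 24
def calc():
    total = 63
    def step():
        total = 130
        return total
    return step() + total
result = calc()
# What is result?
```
193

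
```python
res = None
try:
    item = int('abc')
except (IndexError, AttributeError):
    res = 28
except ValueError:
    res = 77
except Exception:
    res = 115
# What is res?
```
77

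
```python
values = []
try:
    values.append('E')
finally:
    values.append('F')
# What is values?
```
['E', 'F']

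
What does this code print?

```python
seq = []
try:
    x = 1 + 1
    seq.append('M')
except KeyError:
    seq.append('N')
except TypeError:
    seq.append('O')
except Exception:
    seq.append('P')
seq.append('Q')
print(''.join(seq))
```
MQ

No exception, try block completes normally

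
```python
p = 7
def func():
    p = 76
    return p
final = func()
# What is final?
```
76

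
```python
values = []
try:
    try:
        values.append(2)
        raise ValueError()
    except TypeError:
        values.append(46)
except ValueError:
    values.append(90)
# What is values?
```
[2, 90]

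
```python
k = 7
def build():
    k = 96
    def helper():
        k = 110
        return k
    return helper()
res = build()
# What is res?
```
110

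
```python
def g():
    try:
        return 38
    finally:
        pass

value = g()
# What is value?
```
38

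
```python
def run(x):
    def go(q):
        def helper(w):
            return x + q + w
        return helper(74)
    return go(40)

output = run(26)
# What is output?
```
140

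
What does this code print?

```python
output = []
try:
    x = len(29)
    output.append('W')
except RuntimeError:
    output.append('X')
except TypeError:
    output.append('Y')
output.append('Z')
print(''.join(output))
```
YZ

TypeError is caught by its specific handler, not RuntimeError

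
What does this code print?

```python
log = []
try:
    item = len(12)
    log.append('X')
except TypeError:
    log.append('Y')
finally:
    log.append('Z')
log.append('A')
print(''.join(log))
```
YZA

finally always runs, even after exception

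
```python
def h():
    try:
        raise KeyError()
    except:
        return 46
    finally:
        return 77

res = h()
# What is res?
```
77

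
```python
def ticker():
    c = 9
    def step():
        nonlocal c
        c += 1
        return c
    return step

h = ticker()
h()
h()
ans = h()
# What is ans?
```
12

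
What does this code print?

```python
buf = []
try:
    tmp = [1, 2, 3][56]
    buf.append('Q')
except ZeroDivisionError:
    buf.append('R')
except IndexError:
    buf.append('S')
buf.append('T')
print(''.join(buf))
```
ST

IndexError is caught by its specific handler, not ZeroDivisionError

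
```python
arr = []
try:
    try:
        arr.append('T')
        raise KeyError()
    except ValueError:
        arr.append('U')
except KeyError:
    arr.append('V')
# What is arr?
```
['T', 'V']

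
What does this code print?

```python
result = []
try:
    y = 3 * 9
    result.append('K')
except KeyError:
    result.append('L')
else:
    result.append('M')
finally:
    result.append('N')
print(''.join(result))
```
KMN

else runs before finally when no exception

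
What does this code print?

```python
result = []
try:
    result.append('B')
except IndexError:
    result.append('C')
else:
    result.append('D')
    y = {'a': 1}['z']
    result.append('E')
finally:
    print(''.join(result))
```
BD

Try succeeds, else appends 'D', KeyError in else is uncaught, finally prints before exception propagates ('E' never appended)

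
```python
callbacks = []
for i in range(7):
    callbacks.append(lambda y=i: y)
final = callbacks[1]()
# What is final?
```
1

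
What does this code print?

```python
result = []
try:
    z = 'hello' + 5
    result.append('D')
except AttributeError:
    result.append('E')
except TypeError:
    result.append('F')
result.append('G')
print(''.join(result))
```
FG

TypeError is caught by its specific handler, not AttributeError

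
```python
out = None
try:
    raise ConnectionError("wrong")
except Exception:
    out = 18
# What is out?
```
18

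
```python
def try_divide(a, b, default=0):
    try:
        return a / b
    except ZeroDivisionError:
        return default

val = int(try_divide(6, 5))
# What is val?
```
1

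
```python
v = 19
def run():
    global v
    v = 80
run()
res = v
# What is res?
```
80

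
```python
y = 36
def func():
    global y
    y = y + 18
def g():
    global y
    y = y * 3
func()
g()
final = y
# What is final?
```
162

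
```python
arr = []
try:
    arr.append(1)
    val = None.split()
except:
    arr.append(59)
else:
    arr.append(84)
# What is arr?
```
[1, 59]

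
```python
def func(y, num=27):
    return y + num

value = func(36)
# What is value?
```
63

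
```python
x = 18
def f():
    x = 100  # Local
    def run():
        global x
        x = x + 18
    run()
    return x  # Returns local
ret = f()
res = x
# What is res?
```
36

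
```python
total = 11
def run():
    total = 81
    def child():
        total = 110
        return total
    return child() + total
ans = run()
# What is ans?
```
191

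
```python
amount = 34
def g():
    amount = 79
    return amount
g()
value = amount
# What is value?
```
34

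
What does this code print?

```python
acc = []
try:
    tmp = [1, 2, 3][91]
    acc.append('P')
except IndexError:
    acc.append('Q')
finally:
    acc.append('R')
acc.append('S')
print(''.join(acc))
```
QRS

finally always runs, even after exception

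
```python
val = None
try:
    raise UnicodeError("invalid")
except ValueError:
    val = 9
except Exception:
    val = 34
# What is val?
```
9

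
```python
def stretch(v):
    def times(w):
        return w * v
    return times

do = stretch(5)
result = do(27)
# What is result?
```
135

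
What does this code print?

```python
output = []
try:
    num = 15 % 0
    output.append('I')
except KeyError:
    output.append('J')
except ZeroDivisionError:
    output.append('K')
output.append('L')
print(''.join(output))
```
KL

ZeroDivisionError is caught by its specific handler, not KeyError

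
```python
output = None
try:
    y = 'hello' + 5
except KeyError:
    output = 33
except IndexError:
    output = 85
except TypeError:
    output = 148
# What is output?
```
148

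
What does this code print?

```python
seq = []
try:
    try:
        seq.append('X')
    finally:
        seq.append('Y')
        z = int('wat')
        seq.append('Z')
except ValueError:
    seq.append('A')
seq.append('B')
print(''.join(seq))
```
XYAB

Exception in inner finally caught by outer except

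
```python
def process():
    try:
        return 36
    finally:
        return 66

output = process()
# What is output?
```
66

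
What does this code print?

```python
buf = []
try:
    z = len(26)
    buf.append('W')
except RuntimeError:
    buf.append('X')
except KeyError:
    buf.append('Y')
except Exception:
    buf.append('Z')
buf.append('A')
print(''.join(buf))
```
ZA

TypeError not specifically caught, falls to Exception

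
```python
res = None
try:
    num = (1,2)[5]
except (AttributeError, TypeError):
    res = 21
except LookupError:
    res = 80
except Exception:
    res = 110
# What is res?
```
80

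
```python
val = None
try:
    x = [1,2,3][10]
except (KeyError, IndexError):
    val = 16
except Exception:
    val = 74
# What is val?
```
16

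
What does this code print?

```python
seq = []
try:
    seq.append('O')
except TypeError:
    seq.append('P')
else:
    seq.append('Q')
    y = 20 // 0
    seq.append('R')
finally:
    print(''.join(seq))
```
OQ

Try succeeds, else appends 'Q', ZeroDivisionError in else is uncaught, finally prints before exception propagates ('R' never appended)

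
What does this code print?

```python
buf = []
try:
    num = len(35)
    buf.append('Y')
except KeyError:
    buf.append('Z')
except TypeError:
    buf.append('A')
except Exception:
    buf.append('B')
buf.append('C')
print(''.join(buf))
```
AC

TypeError matches before generic Exception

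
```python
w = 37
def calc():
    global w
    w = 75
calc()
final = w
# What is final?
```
75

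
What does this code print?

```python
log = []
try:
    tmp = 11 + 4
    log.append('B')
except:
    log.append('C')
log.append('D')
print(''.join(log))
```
BD

No exception, try block completes normally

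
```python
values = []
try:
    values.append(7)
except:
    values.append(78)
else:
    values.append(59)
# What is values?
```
[7, 59]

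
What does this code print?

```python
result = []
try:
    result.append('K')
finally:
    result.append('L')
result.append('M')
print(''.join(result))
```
KLM

try/finally without except, no exception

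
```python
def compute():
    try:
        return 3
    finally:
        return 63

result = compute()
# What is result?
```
63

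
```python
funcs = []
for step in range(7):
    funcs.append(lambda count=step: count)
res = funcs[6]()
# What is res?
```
6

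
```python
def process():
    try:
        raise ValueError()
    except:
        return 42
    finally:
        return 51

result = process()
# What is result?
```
51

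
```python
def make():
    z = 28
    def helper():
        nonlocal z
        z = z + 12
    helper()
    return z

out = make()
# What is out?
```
40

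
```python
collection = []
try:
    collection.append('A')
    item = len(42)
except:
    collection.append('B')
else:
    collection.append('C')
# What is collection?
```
['A', 'B']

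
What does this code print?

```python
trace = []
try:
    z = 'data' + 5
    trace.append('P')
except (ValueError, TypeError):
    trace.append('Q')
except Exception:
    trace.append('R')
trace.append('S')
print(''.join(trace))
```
QS

TypeError matches tuple containing it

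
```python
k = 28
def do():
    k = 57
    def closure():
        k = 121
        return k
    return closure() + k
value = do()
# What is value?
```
178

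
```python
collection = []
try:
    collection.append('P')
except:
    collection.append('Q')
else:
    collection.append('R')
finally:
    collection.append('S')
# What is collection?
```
['P', 'R', 'S']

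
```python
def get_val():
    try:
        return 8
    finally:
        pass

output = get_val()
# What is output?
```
8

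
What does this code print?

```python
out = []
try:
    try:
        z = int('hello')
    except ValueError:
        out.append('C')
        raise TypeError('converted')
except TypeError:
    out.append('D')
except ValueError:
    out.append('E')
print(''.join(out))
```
CD

New TypeError raised, caught by outer TypeError handler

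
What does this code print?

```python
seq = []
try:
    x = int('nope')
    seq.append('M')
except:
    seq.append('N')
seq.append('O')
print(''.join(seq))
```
NO

Exception raised in try, caught by bare except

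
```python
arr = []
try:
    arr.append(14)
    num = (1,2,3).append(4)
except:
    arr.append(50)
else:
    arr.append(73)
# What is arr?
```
[14, 50]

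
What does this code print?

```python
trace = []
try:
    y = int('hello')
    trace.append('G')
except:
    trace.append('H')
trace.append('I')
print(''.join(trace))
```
HI

Exception raised in try, caught by bare except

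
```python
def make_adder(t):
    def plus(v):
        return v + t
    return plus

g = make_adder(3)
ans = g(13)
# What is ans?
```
16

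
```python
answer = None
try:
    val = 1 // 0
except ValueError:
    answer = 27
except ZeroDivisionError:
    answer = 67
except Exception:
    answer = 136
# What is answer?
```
67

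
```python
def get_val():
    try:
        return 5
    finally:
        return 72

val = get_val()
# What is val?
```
72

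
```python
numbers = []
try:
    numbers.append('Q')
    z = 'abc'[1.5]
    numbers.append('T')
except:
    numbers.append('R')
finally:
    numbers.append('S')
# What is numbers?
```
['Q', 'R', 'S']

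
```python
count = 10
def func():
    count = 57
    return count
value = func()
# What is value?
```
57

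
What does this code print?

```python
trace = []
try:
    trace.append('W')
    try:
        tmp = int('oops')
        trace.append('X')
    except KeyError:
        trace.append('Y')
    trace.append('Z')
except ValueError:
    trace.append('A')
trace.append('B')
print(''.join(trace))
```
WAB

Inner handler doesn't match, propagates to outer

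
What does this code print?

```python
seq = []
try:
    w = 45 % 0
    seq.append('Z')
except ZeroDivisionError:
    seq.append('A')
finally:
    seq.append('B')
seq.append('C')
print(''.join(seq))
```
ABC

finally always runs, even after exception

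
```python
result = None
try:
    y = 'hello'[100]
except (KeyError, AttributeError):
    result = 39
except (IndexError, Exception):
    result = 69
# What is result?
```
69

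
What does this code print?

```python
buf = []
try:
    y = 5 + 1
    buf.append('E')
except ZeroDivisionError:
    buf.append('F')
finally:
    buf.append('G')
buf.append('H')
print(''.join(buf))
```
EGH

finally runs after normal execution too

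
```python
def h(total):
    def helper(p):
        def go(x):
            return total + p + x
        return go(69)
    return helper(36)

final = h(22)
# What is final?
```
127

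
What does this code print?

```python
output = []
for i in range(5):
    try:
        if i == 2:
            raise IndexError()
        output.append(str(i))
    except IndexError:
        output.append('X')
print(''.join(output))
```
01X34

Exception on i=2 caught, loop continues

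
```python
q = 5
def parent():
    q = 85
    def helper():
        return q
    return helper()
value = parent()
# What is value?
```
85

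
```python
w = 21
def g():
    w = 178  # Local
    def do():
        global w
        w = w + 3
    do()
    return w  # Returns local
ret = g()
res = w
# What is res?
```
24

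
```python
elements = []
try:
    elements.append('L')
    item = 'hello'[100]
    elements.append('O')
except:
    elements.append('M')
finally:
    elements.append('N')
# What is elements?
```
['L', 'M', 'N']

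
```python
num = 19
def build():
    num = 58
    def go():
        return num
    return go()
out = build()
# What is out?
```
58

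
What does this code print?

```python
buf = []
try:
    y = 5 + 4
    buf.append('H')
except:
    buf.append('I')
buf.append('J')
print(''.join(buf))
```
HJ

No exception, try block completes normally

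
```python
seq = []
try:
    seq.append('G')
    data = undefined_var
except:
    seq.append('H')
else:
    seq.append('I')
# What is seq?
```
['G', 'H']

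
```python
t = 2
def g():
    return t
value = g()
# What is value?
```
2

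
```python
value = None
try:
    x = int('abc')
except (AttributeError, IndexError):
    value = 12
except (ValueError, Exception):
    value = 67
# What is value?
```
67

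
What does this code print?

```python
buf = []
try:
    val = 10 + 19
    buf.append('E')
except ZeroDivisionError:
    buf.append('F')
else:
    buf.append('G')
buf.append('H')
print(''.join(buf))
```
EGH

else block runs when no exception occurs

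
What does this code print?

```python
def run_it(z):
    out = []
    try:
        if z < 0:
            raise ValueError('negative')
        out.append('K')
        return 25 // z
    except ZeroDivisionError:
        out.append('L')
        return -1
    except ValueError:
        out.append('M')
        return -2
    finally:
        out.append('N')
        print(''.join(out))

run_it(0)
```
KLN

z=0 causes ZeroDivisionError, caught, finally prints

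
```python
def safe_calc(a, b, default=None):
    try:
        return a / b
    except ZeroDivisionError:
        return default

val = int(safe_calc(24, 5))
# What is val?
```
4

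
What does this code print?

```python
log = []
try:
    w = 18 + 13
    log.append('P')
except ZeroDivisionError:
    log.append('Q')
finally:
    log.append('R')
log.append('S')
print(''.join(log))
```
PRS

finally runs after normal execution too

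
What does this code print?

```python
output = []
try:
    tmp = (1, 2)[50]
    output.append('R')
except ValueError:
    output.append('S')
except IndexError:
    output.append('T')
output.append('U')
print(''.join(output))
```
TU

IndexError is caught by its specific handler, not ValueError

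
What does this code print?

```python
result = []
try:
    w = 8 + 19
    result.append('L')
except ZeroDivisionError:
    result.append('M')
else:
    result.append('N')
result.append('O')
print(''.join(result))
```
LNO

else block runs when no exception occurs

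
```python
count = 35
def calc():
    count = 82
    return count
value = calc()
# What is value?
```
82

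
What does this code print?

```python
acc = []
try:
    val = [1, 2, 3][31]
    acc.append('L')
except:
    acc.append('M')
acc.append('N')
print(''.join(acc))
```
MN

Exception raised in try, caught by bare except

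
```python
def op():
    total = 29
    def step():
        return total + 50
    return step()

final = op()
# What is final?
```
79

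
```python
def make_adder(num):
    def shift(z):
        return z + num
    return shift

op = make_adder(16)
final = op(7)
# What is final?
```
23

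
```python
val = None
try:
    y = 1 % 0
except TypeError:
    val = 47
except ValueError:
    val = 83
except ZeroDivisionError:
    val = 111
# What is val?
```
111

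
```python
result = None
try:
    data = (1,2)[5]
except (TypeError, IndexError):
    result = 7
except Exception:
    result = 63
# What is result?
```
7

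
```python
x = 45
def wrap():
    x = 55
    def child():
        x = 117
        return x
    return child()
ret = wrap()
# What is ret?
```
117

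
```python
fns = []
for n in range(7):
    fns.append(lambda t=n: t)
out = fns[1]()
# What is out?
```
1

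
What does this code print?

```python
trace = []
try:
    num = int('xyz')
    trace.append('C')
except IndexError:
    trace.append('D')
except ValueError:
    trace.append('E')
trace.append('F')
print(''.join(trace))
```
EF

ValueError is caught by its specific handler, not IndexError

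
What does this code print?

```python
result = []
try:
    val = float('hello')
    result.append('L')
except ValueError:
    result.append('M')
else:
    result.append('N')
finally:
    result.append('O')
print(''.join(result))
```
MO

Exception: except runs, else skipped, finally runs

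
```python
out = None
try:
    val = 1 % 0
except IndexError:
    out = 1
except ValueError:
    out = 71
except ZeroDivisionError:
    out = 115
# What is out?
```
115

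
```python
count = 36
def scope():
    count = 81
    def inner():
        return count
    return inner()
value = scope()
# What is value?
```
81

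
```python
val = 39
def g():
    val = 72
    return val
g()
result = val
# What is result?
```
39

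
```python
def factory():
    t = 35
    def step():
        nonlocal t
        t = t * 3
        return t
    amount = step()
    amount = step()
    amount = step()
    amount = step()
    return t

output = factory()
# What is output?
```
2835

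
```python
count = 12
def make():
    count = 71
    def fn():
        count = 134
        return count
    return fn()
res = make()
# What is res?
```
134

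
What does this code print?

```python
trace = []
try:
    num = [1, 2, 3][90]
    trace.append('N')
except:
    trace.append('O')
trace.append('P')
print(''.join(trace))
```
OP

Exception raised in try, caught by bare except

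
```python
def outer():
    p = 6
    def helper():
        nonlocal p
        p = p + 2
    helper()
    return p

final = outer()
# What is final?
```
8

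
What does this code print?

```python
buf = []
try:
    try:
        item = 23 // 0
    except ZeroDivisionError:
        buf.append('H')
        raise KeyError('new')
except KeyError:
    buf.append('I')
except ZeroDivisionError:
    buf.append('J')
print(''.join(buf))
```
HI

New KeyError raised, caught by outer KeyError handler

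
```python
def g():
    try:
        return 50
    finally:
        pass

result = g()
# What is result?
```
50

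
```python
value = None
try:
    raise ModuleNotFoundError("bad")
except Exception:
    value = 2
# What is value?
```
2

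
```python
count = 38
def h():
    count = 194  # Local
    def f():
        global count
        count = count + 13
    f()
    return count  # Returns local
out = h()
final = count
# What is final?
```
51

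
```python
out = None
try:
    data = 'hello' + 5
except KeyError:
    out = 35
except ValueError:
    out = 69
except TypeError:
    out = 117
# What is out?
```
117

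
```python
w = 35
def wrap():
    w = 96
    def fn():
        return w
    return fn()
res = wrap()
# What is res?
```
96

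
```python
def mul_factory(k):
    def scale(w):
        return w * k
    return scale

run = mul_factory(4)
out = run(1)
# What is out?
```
4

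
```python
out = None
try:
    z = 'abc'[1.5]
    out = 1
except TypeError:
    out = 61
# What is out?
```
61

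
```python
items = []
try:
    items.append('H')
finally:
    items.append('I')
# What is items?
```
['H', 'I']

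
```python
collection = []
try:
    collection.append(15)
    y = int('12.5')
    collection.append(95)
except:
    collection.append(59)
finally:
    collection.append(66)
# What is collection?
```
[15, 59, 66]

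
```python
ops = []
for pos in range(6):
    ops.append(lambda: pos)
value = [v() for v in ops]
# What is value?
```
[5, 5, 5, 5, 5, 5]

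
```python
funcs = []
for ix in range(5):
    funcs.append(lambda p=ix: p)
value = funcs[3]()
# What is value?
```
3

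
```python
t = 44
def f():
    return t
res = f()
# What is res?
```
44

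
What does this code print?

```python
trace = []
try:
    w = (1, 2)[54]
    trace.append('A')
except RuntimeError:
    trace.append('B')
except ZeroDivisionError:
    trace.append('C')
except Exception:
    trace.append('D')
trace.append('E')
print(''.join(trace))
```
DE

IndexError not specifically caught, falls to Exception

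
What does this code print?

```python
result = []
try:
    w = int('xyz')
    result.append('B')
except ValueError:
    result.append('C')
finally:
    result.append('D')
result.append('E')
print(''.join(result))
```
CDE

finally always runs, even after exception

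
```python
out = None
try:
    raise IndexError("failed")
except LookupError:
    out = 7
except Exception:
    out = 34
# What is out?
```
7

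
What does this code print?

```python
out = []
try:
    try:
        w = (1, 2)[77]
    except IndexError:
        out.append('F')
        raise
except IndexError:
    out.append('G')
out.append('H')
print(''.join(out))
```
FGH

raise without argument re-raises current exception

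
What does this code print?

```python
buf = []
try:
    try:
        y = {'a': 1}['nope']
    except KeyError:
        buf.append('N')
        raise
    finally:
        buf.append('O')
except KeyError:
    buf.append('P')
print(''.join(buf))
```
NOP

finally runs before re-raised exception propagates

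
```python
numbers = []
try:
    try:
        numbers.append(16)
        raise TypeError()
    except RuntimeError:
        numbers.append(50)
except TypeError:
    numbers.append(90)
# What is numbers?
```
[16, 90]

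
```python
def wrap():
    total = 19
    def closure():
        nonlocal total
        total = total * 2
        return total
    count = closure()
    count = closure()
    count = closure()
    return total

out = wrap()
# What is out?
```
152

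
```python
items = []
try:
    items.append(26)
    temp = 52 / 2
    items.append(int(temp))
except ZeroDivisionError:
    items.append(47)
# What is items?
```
[26, 26]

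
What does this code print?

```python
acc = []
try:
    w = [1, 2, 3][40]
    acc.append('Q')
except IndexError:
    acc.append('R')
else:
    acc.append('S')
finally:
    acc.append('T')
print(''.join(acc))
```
RT

Exception: except runs, else skipped, finally runs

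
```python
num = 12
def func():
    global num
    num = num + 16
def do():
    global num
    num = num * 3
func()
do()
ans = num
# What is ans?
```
84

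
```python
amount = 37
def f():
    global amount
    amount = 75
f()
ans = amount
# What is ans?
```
75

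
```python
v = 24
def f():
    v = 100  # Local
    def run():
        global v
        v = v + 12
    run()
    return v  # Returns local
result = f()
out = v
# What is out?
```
36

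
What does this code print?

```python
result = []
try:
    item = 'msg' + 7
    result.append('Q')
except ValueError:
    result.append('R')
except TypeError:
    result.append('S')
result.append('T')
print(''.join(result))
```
ST

TypeError is caught by its specific handler, not ValueError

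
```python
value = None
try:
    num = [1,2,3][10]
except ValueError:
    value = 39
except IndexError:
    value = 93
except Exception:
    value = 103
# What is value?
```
93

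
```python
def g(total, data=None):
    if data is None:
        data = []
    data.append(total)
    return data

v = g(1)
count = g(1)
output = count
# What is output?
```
[1]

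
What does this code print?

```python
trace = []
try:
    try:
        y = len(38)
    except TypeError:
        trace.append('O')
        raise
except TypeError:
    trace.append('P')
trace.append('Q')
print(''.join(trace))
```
OPQ

raise without argument re-raises current exception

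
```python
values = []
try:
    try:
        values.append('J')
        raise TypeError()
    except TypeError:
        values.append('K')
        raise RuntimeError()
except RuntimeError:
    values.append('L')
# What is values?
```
['J', 'K', 'L']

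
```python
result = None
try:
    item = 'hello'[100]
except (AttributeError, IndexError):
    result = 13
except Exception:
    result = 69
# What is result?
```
13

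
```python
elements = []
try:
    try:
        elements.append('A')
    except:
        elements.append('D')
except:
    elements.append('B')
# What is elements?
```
['A']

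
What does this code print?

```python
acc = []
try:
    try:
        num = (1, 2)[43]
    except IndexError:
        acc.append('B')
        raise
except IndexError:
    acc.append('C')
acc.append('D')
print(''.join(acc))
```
BCD

raise without argument re-raises current exception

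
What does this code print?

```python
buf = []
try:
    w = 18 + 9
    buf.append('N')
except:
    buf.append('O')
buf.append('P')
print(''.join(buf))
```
NP

No exception, try block completes normally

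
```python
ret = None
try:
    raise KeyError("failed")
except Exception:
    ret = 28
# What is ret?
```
28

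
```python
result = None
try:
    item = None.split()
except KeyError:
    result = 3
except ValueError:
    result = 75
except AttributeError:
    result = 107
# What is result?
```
107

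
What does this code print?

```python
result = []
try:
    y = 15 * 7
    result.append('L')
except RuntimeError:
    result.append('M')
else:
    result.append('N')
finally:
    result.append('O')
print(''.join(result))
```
LNO

else runs before finally when no exception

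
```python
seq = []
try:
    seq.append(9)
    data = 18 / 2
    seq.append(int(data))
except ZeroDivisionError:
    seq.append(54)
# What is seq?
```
[9, 9]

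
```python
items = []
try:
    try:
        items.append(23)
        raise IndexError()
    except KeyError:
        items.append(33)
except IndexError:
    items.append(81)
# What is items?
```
[23, 81]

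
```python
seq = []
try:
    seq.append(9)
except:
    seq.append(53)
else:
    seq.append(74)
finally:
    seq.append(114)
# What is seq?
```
[9, 74, 114]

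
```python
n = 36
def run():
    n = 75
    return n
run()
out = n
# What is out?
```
36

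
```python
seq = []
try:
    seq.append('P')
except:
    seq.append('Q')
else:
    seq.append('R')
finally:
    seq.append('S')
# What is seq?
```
['P', 'R', 'S']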